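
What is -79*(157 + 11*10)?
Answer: -21093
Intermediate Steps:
-79*(157 + 11*10) = -79*(157 + 110) = -79*267 = -21093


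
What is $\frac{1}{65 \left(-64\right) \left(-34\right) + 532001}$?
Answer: $\frac{1}{673441} \approx 1.4849 \cdot 10^{-6}$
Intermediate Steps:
$\frac{1}{65 \left(-64\right) \left(-34\right) + 532001} = \frac{1}{\left(-4160\right) \left(-34\right) + 532001} = \frac{1}{141440 + 532001} = \frac{1}{673441}$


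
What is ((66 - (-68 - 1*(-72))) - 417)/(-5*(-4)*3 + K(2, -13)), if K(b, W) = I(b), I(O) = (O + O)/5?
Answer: -1775/304 ≈ -5.8388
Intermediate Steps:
I(O) = 2*O/5 (I(O) = (2*O)*(⅕) = 2*O/5)
K(b, W) = 2*b/5
((66 - (-68 - 1*(-72))) - 417)/(-5*(-4)*3 + K(2, -13)) = ((66 - (-68 - 1*(-72))) - 417)/(-5*(-4)*3 + (⅖)*2) = ((66 - (-68 + 72)) - 417)/(20*3 + ⅘) = ((66 - 1*4) - 417)/(60 + ⅘) = ((66 - 4) - 417)/(304/5) = (62 - 417)*(5/304) = -355*5/304 = -1775/304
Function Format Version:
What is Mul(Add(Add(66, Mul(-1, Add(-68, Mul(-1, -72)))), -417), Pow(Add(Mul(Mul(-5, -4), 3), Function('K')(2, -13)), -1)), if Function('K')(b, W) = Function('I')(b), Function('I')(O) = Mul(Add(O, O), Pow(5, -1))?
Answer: Rational(-1775, 304) ≈ -5.8388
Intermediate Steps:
Function('I')(O) = Mul(Rational(2, 5), O) (Function('I')(O) = Mul(Mul(2, O), Rational(1, 5)) = Mul(Rational(2, 5), O))
Function('K')(b, W) = Mul(Rational(2, 5), b)
Mul(Add(Add(66, Mul(-1, Add(-68, Mul(-1, -72)))), -417), Pow(Add(Mul(Mul(-5, -4), 3), Function('K')(2, -13)), -1)) = Mul(Add(Add(66, Mul(-1, Add(-68, Mul(-1, -72)))), -417), Pow(Add(Mul(Mul(-5, -4), 3), Mul(Rational(2, 5), 2)), -1)) = Mul(Add(Add(66, Mul(-1, Add(-68, 72))), -417), Pow(Add(Mul(20, 3), Rational(4, 5)), -1)) = Mul(Add(Add(66, Mul(-1, 4)), -417), Pow(Add(60, Rational(4, 5)), -1)) = Mul(Add(Add(66, -4), -417), Pow(Rational(304, 5), -1)) = Mul(Add(62, -417), Rational(5, 304)) = Mul(-355, Rational(5, 304)) = Rational(-1775, 304)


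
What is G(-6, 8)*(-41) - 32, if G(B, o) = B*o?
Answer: 1936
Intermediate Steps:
G(-6, 8)*(-41) - 32 = -6*8*(-41) - 32 = -48*(-41) - 32 = 1968 - 32 = 1936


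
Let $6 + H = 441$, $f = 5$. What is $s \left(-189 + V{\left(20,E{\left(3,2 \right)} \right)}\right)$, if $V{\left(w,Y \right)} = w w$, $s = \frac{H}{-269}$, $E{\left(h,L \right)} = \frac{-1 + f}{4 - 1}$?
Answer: $- \frac{91785}{269} \approx -341.21$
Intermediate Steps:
$E{\left(h,L \right)} = \frac{4}{3}$ ($E{\left(h,L \right)} = \frac{-1 + 5}{4 - 1} = \frac{4}{3}$)
$H = 435$ ($H = -6 + 441 = 435$)
$s = - \frac{435}{269}$ ($s = \frac{435}{-269} = 435 \left(- \frac{1}{269}\right) = - \frac{435}{269} \approx -1.6171$)
$V{\left(w,Y \right)} = w^{2}$
$s \left(-189 + V{\left(20,E{\left(3,2 \right)} \right)}\right) = - \frac{435 \left(-189 + 20^{2}\right)}{269} = - \frac{435 \left(-189 + 400\right)}{269} = \left(- \frac{435}{269}\right) 211 = - \frac{91785}{269}$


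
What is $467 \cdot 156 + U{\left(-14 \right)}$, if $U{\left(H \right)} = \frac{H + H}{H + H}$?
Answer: $72853$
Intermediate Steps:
$U{\left(H \right)} = 1$ ($U{\left(H \right)} = \frac{2 H}{2 H} = 2 H \frac{1}{2 H} = 1$)
$467 \cdot 156 + U{\left(-14 \right)} = 467 \cdot 156 + 1 = 72852 + 1 = 72853$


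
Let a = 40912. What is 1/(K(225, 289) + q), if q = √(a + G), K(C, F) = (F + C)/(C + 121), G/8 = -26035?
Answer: 44461/5009222921 - 59858*I*√41842/5009222921 ≈ 8.8758e-6 - 0.0024443*I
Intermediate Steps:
G = -208280 (G = 8*(-26035) = -208280)
K(C, F) = (C + F)/(121 + C)
q = 2*I*√41842 (q = √(40912 - 208280) = √(-167368) = 2*I*√41842 ≈ 409.11*I)
1/(K(225, 289) + q) = 1/((225 + 289)/(121 + 225) + 2*I*√41842) = 1/(514/346 + 2*I*√41842) = 1/((1/346)*514 + 2*I*√41842) = 1/(257/173 + 2*I*√41842)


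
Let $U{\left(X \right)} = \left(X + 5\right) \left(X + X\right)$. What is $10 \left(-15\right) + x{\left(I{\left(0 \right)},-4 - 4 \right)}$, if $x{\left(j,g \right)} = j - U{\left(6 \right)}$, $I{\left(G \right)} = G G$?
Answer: $-282$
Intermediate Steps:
$I{\left(G \right)} = G^{2}$
$U{\left(X \right)} = 2 X \left(5 + X\right)$ ($U{\left(X \right)} = \left(5 + X\right) 2 X = 2 X \left(5 + X\right)$)
$x{\left(j,g \right)} = -132 + j$ ($x{\left(j,g \right)} = j - 2 \cdot 6 \left(5 + 6\right) = j - 2 \cdot 6 \cdot 11 = j - 132 = -132 + j$)
$10 \left(-15\right) + x{\left(I{\left(0 \right)},-4 - 4 \right)} = 10 \left(-15\right) - \left(132 - 0^{2}\right) = -150 + \left(-132 + 0\right) = -150 - 132 = -282$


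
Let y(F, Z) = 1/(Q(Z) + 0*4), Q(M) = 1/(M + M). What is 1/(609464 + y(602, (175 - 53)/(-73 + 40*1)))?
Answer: 33/20112068 ≈ 1.6408e-6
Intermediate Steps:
Q(M) = 1/(2*M)
y(F, Z) = 2*Z (y(F, Z) = 1/(1/(2*Z) + 0*4) = 1/(1/(2*Z) + 0) = 1/(1/(2*Z)) = 2*Z)
1/(609464 + y(602, (175 - 53)/(-73 + 40*1))) = 1/(609464 + 2*((175 - 53)/(-73 + 40*1))) = 1/(609464 + 2*(122/(-73 + 40))) = 1/(609464 + 2*(122/(-33))) = 1/(609464 + 2*(122*(-1/33))) = 1/(609464 + 2*(-122/33)) = 1/(609464 - 244/33) = 1/(20112068/33) = 33/20112068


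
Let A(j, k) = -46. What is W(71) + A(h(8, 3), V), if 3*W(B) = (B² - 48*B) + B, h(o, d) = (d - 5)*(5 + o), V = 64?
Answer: 522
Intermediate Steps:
h(o, d) = (-5 + d)*(5 + o)
W(B) = -47*B/3 + B²/3 (W(B) = ((B² - 48*B) + B)/3 = (B² - 47*B)/3 = -47*B/3 + B²/3)
W(71) + A(h(8, 3), V) = (⅓)*71*(-47 + 71) - 46 = (⅓)*71*24 - 46 = 568 - 46 = 522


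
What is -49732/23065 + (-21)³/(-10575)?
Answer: -6940243/5420275 ≈ -1.2804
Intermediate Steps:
-49732/23065 + (-21)³/(-10575) = -49732*1/23065 - 9261*(-1/10575) = -49732/23065 + 1029/1175 = -6940243/5420275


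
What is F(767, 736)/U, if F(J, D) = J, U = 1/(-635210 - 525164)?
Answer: -890006858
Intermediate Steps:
U = -1/1160374 (U = 1/(-1160374) = -1/1160374 ≈ -8.6179e-7)
F(767, 736)/U = 767/(-1/1160374) = 767*(-1160374) = -890006858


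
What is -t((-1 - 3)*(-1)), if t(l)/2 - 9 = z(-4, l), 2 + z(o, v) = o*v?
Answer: 18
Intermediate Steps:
z(o, v) = -2 + o*v
t(l) = 14 - 8*l (t(l) = 18 + 2*(-2 - 4*l) = 18 + (-4 - 8*l) = 14 - 8*l)
-t((-1 - 3)*(-1)) = -(14 - 8*(-1 - 3)*(-1)) = -(14 - (-32)*(-1)) = -(14 - 8*4) = -(14 - 32) = -1*(-18) = 18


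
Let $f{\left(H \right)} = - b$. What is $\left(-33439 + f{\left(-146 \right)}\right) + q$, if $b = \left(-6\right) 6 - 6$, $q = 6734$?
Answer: $-26663$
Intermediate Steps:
$b = -42$ ($b = -36 - 6 = -42$)
$f{\left(H \right)} = 42$ ($f{\left(H \right)} = \left(-1\right) \left(-42\right) = 42$)
$\left(-33439 + f{\left(-146 \right)}\right) + q = \left(-33439 + 42\right) + 6734 = -33397 + 6734 = -26663$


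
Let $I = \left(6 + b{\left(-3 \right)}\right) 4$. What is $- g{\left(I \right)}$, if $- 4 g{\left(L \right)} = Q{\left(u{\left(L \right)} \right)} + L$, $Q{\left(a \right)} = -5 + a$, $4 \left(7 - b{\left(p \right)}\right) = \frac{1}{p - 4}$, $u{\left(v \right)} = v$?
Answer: $\frac{695}{28} \approx 24.821$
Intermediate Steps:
$b{\left(p \right)} = 7 - \frac{1}{4 \left(-4 + p\right)}$ ($b{\left(p \right)} = 7 - \frac{1}{4 \left(p - 4\right)} = 7 - \frac{1}{4 \left(-4 + p\right)}$)
$I = \frac{365}{7}$ ($I = \left(6 + \frac{-113 + 28 \left(-3\right)}{4 \left(-4 - 3\right)}\right) 4 = \left(6 + \frac{-113 - 84}{4 \left(-7\right)}\right) 4 = \left(6 + \frac{1}{4} \left(- \frac{1}{7}\right) \left(-197\right)\right) 4 = \left(6 + \frac{197}{28}\right) 4 = \frac{365}{28} \cdot 4 = \frac{365}{7} \approx 52.143$)
$g{\left(L \right)} = \frac{5}{4} - \frac{L}{2}$ ($g{\left(L \right)} = - \frac{\left(-5 + L\right) + L}{4} = - \frac{-5 + 2 L}{4} = \frac{5}{4} - \frac{L}{2}$)
$- g{\left(I \right)} = - (\frac{5}{4} - \frac{365}{14}) = \left(-1\right) \left(- \frac{695}{28}\right) = \frac{695}{28}$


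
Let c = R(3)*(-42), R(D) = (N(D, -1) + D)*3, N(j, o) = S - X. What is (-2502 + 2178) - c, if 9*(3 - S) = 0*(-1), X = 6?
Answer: -324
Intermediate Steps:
S = 3 (S = 3 - 0*(-1) = 3 - ⅑*0 = 3 + 0 = 3)
N(j, o) = -3 (N(j, o) = 3 - 1*6 = 3 - 6 = -3)
R(D) = -9 + 3*D (R(D) = (-3 + D)*3 = -9 + 3*D)
c = 0 (c = (-9 + 3*3)*(-42) = (-9 + 9)*(-42) = 0*(-42) = 0)
(-2502 + 2178) - c = (-2502 + 2178) - 1*0 = -324 + 0 = -324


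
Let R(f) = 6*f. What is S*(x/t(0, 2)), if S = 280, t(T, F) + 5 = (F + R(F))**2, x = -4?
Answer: -1120/191 ≈ -5.8639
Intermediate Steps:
t(T, F) = -5 + 49*F**2 (t(T, F) = -5 + (F + 6*F)**2 = -5 + (7*F)**2 = -5 + 49*F**2)
S*(x/t(0, 2)) = 280*(-4/(-5 + 49*2**2)) = 280*(-4/(-5 + 49*4)) = 280*(-4/(-5 + 196)) = 280*(-4/191) = -1120/191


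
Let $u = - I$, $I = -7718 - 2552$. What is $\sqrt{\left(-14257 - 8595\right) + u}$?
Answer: $3 i \sqrt{1398} \approx 112.17 i$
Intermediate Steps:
$I = -10270$
$u = 10270$ ($u = \left(-1\right) \left(-10270\right) = 10270$)
$\sqrt{\left(-14257 - 8595\right) + u} = \sqrt{\left(-14257 - 8595\right) + 10270} = \sqrt{-22852 + 10270} = \sqrt{-12582} = 3 i \sqrt{1398}$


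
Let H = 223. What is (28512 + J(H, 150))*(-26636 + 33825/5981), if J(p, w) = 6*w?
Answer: -4684628388492/5981 ≈ -7.8325e+8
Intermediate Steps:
(28512 + J(H, 150))*(-26636 + 33825/5981) = (28512 + 6*150)*(-26636 + 33825/5981) = (28512 + 900)*(-26636 + 33825*(1/5981)) = 29412*(-26636 + 33825/5981) = 29412*(-159276091/5981) = -4684628388492/5981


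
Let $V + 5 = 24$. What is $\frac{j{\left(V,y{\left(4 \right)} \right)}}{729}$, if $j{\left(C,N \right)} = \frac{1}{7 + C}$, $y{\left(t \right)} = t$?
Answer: $\frac{1}{18954} \approx 5.2759 \cdot 10^{-5}$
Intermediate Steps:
$V = 19$ ($V = -5 + 24 = 19$)
$\frac{j{\left(V,y{\left(4 \right)} \right)}}{729} = \frac{1}{\left(7 + 19\right) 729} = \frac{1}{26} \cdot \frac{1}{729} = \frac{1}{18954}$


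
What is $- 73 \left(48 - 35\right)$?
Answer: $-949$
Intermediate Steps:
$- 73 \left(48 - 35\right) = \left(-73\right) 13 = -949$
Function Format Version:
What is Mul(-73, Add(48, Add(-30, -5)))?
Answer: -949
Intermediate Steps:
Mul(-73, Add(48, Add(-30, -5))) = Mul(-73, Add(48, -35)) = Mul(-73, 13) = -949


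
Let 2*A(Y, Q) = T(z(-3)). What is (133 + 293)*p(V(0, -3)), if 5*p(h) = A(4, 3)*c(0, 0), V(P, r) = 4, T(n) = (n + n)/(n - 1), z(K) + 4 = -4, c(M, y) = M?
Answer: 0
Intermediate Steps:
z(K) = -8 (z(K) = -4 - 4 = -8)
T(n) = 2*n/(-1 + n) (T(n) = (2*n)/(-1 + n) = 2*n/(-1 + n))
A(Y, Q) = 8/9 (A(Y, Q) = (2*(-8)/(-1 - 8))/2 = (2*(-8)/(-9))/2 = (2*(-8)*(-1/9))/2 = (1/2)*(16/9) = 8/9)
p(h) = 0 (p(h) = ((8/9)*0)/5 = (1/5)*0 = 0)
(133 + 293)*p(V(0, -3)) = (133 + 293)*0 = 426*0 = 0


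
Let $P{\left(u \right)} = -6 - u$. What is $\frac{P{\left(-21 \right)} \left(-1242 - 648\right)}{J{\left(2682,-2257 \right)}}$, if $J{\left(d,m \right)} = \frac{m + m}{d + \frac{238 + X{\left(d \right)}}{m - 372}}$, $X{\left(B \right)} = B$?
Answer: $\frac{99906222150}{5933653} \approx 16837.0$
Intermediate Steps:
$J{\left(d,m \right)} = \frac{2 m}{d + \frac{238 + d}{-372 + m}}$ ($J{\left(d,m \right)} = \frac{m + m}{d + \frac{238 + d}{m - 372}} = \frac{2 m}{d + \frac{238 + d}{-372 + m}}$)
$\frac{P{\left(-21 \right)} \left(-1242 - 648\right)}{J{\left(2682,-2257 \right)}} = \frac{\left(-6 - -21\right) \left(-1242 - 648\right)}{2 \left(-2257\right) \frac{1}{238 - 995022 + 2682 \left(-2257\right)} \left(-372 - 2257\right)} = \frac{\left(-6 + 21\right) \left(-1890\right)}{2 \left(-2257\right) \frac{1}{238 - 995022 - 6053274} \left(-2629\right)} = \frac{15 \left(-1890\right)}{2 \left(-2257\right) \frac{1}{-7048058} \left(-2629\right)} = - \frac{28350}{2 \left(-2257\right) \left(- \frac{1}{7048058}\right) \left(-2629\right)} = - \frac{28350}{- \frac{5933653}{3524029}} = \left(-28350\right) \left(- \frac{3524029}{5933653}\right) = \frac{99906222150}{5933653}$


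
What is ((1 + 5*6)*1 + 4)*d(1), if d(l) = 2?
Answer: 70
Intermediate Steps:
((1 + 5*6)*1 + 4)*d(1) = ((1 + 5*6)*1 + 4)*2 = ((1 + 30)*1 + 4)*2 = (31*1 + 4)*2 = (31 + 4)*2 = 35*2 = 70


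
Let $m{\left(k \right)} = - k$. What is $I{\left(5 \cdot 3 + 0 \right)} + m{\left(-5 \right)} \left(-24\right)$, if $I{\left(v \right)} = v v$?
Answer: $105$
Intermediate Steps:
$I{\left(v \right)} = v^{2}$
$I{\left(5 \cdot 3 + 0 \right)} + m{\left(-5 \right)} \left(-24\right) = \left(5 \cdot 3 + 0\right)^{2} + \left(-1\right) \left(-5\right) \left(-24\right) = \left(15 + 0\right)^{2} + 5 \left(-24\right) = 15^{2} - 120 = 225 - 120 = 105$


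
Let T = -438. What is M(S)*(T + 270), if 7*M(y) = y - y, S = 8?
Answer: 0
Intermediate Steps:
M(y) = 0 (M(y) = (y - y)/7 = (⅐)*0 = 0)
M(S)*(T + 270) = 0*(-438 + 270) = 0*(-168) = 0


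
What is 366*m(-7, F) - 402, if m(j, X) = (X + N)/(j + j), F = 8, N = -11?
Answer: -2265/7 ≈ -323.57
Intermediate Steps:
m(j, X) = (-11 + X)/(2*j) (m(j, X) = (X - 11)/(j + j) = (-11 + X)/((2*j)) = (-11 + X)*(1/(2*j)) = (-11 + X)/(2*j))
366*m(-7, F) - 402 = 366*((½)*(-11 + 8)/(-7)) - 402 = 366*((½)*(-⅐)*(-3)) - 402 = 366*(3/14) - 402 = 549/7 - 402 = -2265/7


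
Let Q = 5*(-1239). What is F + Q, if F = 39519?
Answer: 33324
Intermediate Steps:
Q = -6195
F + Q = 39519 - 6195 = 33324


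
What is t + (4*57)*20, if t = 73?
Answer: 4633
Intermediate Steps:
t + (4*57)*20 = 73 + (4*57)*20 = 73 + 228*20 = 73 + 4560 = 4633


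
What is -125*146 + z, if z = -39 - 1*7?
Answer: -18296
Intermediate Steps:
z = -46 (z = -39 - 7 = -46)
-125*146 + z = -125*146 - 46 = -18250 - 46 = -18296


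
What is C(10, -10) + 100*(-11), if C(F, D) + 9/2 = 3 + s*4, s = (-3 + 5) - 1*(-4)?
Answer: -2155/2 ≈ -1077.5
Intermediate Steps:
s = 6 (s = 2 + 4 = 6)
C(F, D) = 45/2 (C(F, D) = -9/2 + (3 + 6*4) = -9/2 + (3 + 24) = -9/2 + 27 = 45/2)
C(10, -10) + 100*(-11) = 45/2 + 100*(-11) = 45/2 - 1100 = -2155/2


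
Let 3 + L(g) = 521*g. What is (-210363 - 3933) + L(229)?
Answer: -94990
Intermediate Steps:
L(g) = -3 + 521*g
(-210363 - 3933) + L(229) = (-210363 - 3933) + (-3 + 521*229) = -214296 + (-3 + 119309) = -214296 + 119306 = -94990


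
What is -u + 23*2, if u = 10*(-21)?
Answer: 256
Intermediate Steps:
u = -210
-u + 23*2 = -1*(-210) + 23*2 = 210 + 46 = 256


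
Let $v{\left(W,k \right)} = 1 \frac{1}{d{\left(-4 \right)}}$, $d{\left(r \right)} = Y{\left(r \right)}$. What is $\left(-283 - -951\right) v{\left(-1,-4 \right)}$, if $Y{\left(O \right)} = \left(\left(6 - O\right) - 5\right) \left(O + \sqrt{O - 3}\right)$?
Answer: $- \frac{2672}{115} - \frac{668 i \sqrt{7}}{115} \approx -23.235 - 15.368 i$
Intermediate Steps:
$Y{\left(O \right)} = \left(1 - O\right) \left(O + \sqrt{-3 + O}\right)$
$d{\left(r \right)} = r + \sqrt{-3 + r} - r^{2} - r \sqrt{-3 + r}$
$v{\left(W,k \right)} = \frac{1}{-20 + 5 i \sqrt{7}}$ ($v{\left(W,k \right)} = 1 \frac{1}{-4 + \sqrt{-3 - 4} - \left(-4\right)^{2} - - 4 \sqrt{-3 - 4}} = 1 \frac{1}{-4 + \sqrt{-7} - 16 - - 4 \sqrt{-7}} = 1 \frac{1}{-4 + i \sqrt{7} - 16 - - 4 i \sqrt{7}} = 1 \frac{1}{-4 + i \sqrt{7} - 16 + 4 i \sqrt{7}} = 1 \frac{1}{-20 + 5 i \sqrt{7}} = \frac{1}{-20 + 5 i \sqrt{7}}$)
$\left(-283 - -951\right) v{\left(-1,-4 \right)} = \left(-283 - -951\right) \left(- \frac{4}{115} - \frac{i \sqrt{7}}{115}\right) = \left(-283 + 951\right) \left(- \frac{4}{115} - \frac{i \sqrt{7}}{115}\right) = 668 \left(- \frac{4}{115} - \frac{i \sqrt{7}}{115}\right) = - \frac{2672}{115} - \frac{668 i \sqrt{7}}{115}$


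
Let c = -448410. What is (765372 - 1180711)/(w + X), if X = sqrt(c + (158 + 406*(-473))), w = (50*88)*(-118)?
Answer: 21564400880/26956928029 + 415339*I*sqrt(640290)/269569280290 ≈ 0.79996 + 0.0012329*I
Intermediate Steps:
w = -519200 (w = 4400*(-118) = -519200)
X = I*sqrt(640290) (X = sqrt(-448410 + (158 + 406*(-473))) = sqrt(-448410 + (158 - 192038)) = sqrt(-448410 - 191880) = sqrt(-640290) = I*sqrt(640290) ≈ 800.18*I)
(765372 - 1180711)/(w + X) = (765372 - 1180711)/(-519200 + I*sqrt(640290)) = -415339/(-519200 + I*sqrt(640290))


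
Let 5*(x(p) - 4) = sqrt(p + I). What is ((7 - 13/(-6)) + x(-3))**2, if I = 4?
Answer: 160801/900 ≈ 178.67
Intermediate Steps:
x(p) = 4 + sqrt(4 + p)/5 (x(p) = 4 + sqrt(p + 4)/5 = 4 + sqrt(4 + p)/5)
((7 - 13/(-6)) + x(-3))**2 = ((7 - 13/(-6)) + (4 + sqrt(4 - 3)/5))**2 = ((7 - 13*(-1)/6) + (4 + sqrt(1)/5))**2 = ((7 - 1*(-13/6)) + (4 + (1/5)*1))**2 = ((7 + 13/6) + (4 + 1/5))**2 = (55/6 + 21/5)**2 = (401/30)**2 = 160801/900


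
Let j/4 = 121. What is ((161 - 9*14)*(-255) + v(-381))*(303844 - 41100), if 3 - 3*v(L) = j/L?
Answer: -2679896314112/1143 ≈ -2.3446e+9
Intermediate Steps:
j = 484 (j = 4*121 = 484)
v(L) = 1 - 484/(3*L)
((161 - 9*14)*(-255) + v(-381))*(303844 - 41100) = ((161 - 9*14)*(-255) + (-484/3 - 381)/(-381))*(303844 - 41100) = ((161 - 126)*(-255) - 1/381*(-1627/3))*262744 = (35*(-255) + 1627/1143)*262744 = (-8925 + 1627/1143)*262744 = -10199648/1143*262744 = -2679896314112/1143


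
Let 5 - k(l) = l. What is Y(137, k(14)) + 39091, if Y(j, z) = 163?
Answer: 39254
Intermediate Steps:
k(l) = 5 - l
Y(137, k(14)) + 39091 = 163 + 39091 = 39254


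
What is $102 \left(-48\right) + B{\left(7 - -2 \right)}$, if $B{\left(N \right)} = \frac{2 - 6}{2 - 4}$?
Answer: $-4894$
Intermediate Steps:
$B{\left(N \right)} = 2$ ($B{\left(N \right)} = - \frac{4}{-2} = \left(-4\right) \left(- \frac{1}{2}\right) = 2$)
$102 \left(-48\right) + B{\left(7 - -2 \right)} = 102 \left(-48\right) + 2 = -4896 + 2 = -4894$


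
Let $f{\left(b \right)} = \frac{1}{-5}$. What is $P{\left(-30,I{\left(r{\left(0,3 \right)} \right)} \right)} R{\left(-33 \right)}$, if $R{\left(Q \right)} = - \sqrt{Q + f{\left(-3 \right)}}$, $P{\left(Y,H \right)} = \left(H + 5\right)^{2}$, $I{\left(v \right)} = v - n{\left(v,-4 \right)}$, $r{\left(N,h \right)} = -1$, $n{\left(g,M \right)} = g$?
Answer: $- 5 i \sqrt{830} \approx - 144.05 i$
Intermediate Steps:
$f{\left(b \right)} = - \frac{1}{5}$
$I{\left(v \right)} = 0$ ($I{\left(v \right)} = v - v = 0$)
$P{\left(Y,H \right)} = \left(5 + H\right)^{2}$
$R{\left(Q \right)} = - \sqrt{- \frac{1}{5} + Q}$ ($R{\left(Q \right)} = - \sqrt{Q - \frac{1}{5}} = - \sqrt{- \frac{1}{5} + Q}$)
$P{\left(-30,I{\left(r{\left(0,3 \right)} \right)} \right)} R{\left(-33 \right)} = \left(5 + 0\right)^{2} \left(- \frac{\sqrt{-5 + 25 \left(-33\right)}}{5}\right) = 5^{2} \left(- \frac{\sqrt{-5 - 825}}{5}\right) = 25 \left(- \frac{\sqrt{-830}}{5}\right) = 25 \left(- \frac{i \sqrt{830}}{5}\right) = - 5 i \sqrt{830}$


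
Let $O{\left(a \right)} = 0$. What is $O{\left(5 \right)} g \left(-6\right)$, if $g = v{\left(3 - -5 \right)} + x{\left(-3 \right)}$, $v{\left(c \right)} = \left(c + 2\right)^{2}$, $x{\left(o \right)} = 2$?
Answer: $0$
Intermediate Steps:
$v{\left(c \right)} = \left(2 + c\right)^{2}$
$g = 102$ ($g = \left(2 + \left(3 - -5\right)\right)^{2} + 2 = \left(2 + \left(3 + 5\right)\right)^{2} + 2 = \left(2 + 8\right)^{2} + 2 = 10^{2} + 2 = 100 + 2 = 102$)
$O{\left(5 \right)} g \left(-6\right) = 0 \cdot 102 \left(-6\right) = 0 \left(-6\right) = 0$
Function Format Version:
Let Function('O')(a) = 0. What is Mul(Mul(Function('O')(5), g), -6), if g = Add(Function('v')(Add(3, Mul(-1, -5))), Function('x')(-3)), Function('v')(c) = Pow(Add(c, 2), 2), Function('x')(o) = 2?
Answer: 0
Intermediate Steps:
Function('v')(c) = Pow(Add(2, c), 2)
g = 102 (g = Add(Pow(Add(2, Add(3, Mul(-1, -5))), 2), 2) = Add(Pow(Add(2, Add(3, 5)), 2), 2) = Add(Pow(Add(2, 8), 2), 2) = Add(Pow(10, 2), 2) = Add(100, 2) = 102)
Mul(Mul(Function('O')(5), g), -6) = Mul(Mul(0, 102), -6) = Mul(0, -6) = 0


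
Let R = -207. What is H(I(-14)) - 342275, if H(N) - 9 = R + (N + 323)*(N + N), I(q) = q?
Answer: -351125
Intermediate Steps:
H(N) = -198 + 2*N*(323 + N) (H(N) = 9 + (-207 + (N + 323)*(N + N)) = 9 + (-207 + (323 + N)*(2*N)) = 9 + (-207 + 2*N*(323 + N)) = -198 + 2*N*(323 + N))
H(I(-14)) - 342275 = (-198 + 2*(-14)**2 + 646*(-14)) - 342275 = (-198 + 2*196 - 9044) - 342275 = (-198 + 392 - 9044) - 342275 = -8850 - 342275 = -351125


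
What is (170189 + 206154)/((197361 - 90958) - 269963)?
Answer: -376343/163560 ≈ -2.3009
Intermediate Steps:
(170189 + 206154)/((197361 - 90958) - 269963) = 376343/(106403 - 269963) = 376343/(-163560) = 376343*(-1/163560) = -376343/163560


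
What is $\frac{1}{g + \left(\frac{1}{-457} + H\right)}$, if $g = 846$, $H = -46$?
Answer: $\frac{457}{365599} \approx 0.00125$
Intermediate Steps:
$\frac{1}{g + \left(\frac{1}{-457} + H\right)} = \frac{1}{846 - \left(46 - \frac{1}{-457}\right)} = \frac{1}{846 - \frac{21023}{457}} = \frac{1}{\frac{365599}{457}} = \frac{457}{365599}$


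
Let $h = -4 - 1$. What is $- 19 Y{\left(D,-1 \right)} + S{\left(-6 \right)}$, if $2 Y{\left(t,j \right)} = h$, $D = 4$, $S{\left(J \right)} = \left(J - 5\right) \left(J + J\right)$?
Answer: $\frac{359}{2} \approx 179.5$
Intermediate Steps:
$S{\left(J \right)} = 2 J \left(-5 + J\right)$ ($S{\left(J \right)} = \left(-5 + J\right) 2 J = 2 J \left(-5 + J\right)$)
$h = -5$ ($h = -4 - 1 = -5$)
$Y{\left(t,j \right)} = - \frac{5}{2}$ ($Y{\left(t,j \right)} = \frac{1}{2} \left(-5\right) = - \frac{5}{2}$)
$- 19 Y{\left(D,-1 \right)} + S{\left(-6 \right)} = \left(-19\right) \left(- \frac{5}{2}\right) + 2 \left(-6\right) \left(-5 - 6\right) = \frac{95}{2} + 2 \left(-6\right) \left(-11\right) = \frac{95}{2} + 132 = \frac{359}{2}$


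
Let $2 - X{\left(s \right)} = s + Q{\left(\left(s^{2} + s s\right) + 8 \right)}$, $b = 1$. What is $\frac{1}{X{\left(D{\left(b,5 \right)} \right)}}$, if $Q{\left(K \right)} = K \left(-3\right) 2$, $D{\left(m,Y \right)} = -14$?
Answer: $\frac{1}{2416} \approx 0.00041391$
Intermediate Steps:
$Q{\left(K \right)} = - 6 K$ ($Q{\left(K \right)} = - 3 K 2 = - 6 K$)
$X{\left(s \right)} = 50 - s + 12 s^{2}$ ($X{\left(s \right)} = 2 - \left(s - 6 \left(\left(s^{2} + s s\right) + 8\right)\right) = 2 - \left(s - 6 \left(\left(s^{2} + s^{2}\right) + 8\right)\right) = 2 - \left(s - 6 \left(2 s^{2} + 8\right)\right) = 2 - \left(s - 6 \left(8 + 2 s^{2}\right)\right) = 2 - \left(s - \left(48 + 12 s^{2}\right)\right) = 2 - \left(-48 + s - 12 s^{2}\right) = 2 + \left(48 - s + 12 s^{2}\right) = 50 - s + 12 s^{2}$)
$\frac{1}{X{\left(D{\left(b,5 \right)} \right)}} = \frac{1}{50 - -14 + 12 \left(-14\right)^{2}} = \frac{1}{50 + 14 + 12 \cdot 196} = \frac{1}{50 + 14 + 2352} = \frac{1}{2416}$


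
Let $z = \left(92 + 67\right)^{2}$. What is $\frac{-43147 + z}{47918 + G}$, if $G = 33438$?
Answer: $- \frac{8933}{40678} \approx -0.2196$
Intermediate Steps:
$z = 25281$ ($z = 159^{2} = 25281$)
$\frac{-43147 + z}{47918 + G} = \frac{-43147 + 25281}{47918 + 33438} = - \frac{17866}{81356} = \left(-17866\right) \frac{1}{81356} = - \frac{8933}{40678}$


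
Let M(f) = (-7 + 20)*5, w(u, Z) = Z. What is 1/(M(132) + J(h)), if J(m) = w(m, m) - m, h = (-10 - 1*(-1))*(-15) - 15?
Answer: 1/65 ≈ 0.015385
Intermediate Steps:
M(f) = 65 (M(f) = 13*5 = 65)
h = 120 (h = (-10 + 1)*(-15) - 15 = -9*(-15) - 15 = 135 - 15 = 120)
J(m) = 0 (J(m) = m - m = 0)
1/(M(132) + J(h)) = 1/(65 + 0) = 1/65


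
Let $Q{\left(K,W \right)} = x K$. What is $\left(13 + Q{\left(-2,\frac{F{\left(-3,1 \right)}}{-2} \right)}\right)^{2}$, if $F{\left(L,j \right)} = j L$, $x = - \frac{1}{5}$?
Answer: $\frac{4489}{25} \approx 179.56$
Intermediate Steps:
$x = - \frac{1}{5}$ ($x = \left(-1\right) \frac{1}{5} = - \frac{1}{5} \approx -0.2$)
$F{\left(L,j \right)} = L j$
$Q{\left(K,W \right)} = - \frac{K}{5}$
$\left(13 + Q{\left(-2,\frac{F{\left(-3,1 \right)}}{-2} \right)}\right)^{2} = \left(13 - - \frac{2}{5}\right)^{2} = \left(13 + \frac{2}{5}\right)^{2} = \left(\frac{67}{5}\right)^{2} = \frac{4489}{25}$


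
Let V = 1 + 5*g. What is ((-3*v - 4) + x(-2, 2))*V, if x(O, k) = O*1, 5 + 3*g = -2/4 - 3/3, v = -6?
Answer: -118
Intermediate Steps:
g = -13/6 (g = -5/3 + (-2/4 - 3/3)/3 = -5/3 + (-2*1/4 - 3*1/3)/3 = -5/3 + (-1/2 - 1)/3 = -5/3 + (1/3)*(-3/2) = -5/3 - 1/2 = -13/6 ≈ -2.1667)
x(O, k) = O
V = -59/6 (V = 1 + 5*(-13/6) = 1 - 65/6 = -59/6 ≈ -9.8333)
((-3*v - 4) + x(-2, 2))*V = ((-3*(-6) - 4) - 2)*(-59/6) = ((18 - 4) - 2)*(-59/6) = (14 - 2)*(-59/6) = 12*(-59/6) = -118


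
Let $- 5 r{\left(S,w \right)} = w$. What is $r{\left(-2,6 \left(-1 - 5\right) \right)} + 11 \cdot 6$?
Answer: $\frac{366}{5} \approx 73.2$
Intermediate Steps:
$r{\left(S,w \right)} = - \frac{w}{5}$
$r{\left(-2,6 \left(-1 - 5\right) \right)} + 11 \cdot 6 = - \frac{6 \left(-1 - 5\right)}{5} + 11 \cdot 6 = - \frac{6 \left(-6\right)}{5} + 66 = \left(- \frac{1}{5}\right) \left(-36\right) + 66 = \frac{36}{5} + 66 = \frac{366}{5}$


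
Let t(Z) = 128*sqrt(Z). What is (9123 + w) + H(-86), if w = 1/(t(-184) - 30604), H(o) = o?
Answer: 2122835284465/234904868 - 16*I*sqrt(46)/58726217 ≈ 9037.0 - 1.8479e-6*I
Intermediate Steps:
w = 1/(-30604 + 256*I*sqrt(46)) (w = 1/(128*sqrt(-184) - 30604) = 1/(128*(2*I*sqrt(46)) - 30604) = 1/(256*I*sqrt(46) - 30604) = 1/(-30604 + 256*I*sqrt(46)) ≈ -3.2571e-5 - 1.8478e-6*I)
(9123 + w) + H(-86) = (9123 + (-7651/234904868 - 16*I*sqrt(46)/58726217)) - 86 = (2143037103113/234904868 - 16*I*sqrt(46)/58726217) - 86 = 2122835284465/234904868 - 16*I*sqrt(46)/58726217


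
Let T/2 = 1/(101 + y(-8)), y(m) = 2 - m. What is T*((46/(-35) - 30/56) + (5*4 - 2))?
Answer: 323/1110 ≈ 0.29099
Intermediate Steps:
T = 2/111 (T = 2/(101 + (2 - 1*(-8))) = 2/(101 + (2 + 8)) = 2/(101 + 10) = 2/111 ≈ 0.018018)
T*((46/(-35) - 30/56) + (5*4 - 2)) = 2*((46/(-35) - 30/56) + (5*4 - 2))/111 = 2*((46*(-1/35) - 30*1/56) + (20 - 2))/111 = 2*((-46/35 - 15/28) + 18)/111 = 2*(-37/20 + 18)/111 = (2/111)*(323/20) = 323/1110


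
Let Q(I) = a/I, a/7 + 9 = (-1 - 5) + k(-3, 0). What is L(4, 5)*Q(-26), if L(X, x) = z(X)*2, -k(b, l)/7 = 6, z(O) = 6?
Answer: 2394/13 ≈ 184.15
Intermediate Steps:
k(b, l) = -42 (k(b, l) = -7*6 = -42)
a = -399 (a = -63 + 7*((-1 - 5) - 42) = -63 + 7*(-6 - 42) = -63 + 7*(-48) = -63 - 336 = -399)
L(X, x) = 12 (L(X, x) = 6*2 = 12)
Q(I) = -399/I
L(4, 5)*Q(-26) = 12*(-399/(-26)) = 12*(-399*(-1/26)) = 12*(399/26) = 2394/13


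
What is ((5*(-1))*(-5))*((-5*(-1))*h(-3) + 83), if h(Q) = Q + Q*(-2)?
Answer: 2450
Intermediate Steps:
h(Q) = -Q (h(Q) = Q - 2*Q = -Q)
((5*(-1))*(-5))*((-5*(-1))*h(-3) + 83) = ((5*(-1))*(-5))*((-5*(-1))*(-1*(-3)) + 83) = (-5*(-5))*(5*3 + 83) = 25*(15 + 83) = 25*98 = 2450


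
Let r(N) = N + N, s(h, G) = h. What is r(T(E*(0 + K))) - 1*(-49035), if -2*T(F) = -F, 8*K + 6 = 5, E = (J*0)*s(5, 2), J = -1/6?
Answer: 49035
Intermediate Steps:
J = -⅙ (J = -1*⅙ = -⅙ ≈ -0.16667)
E = 0 (E = -⅙*0*5 = 0*5 = 0)
K = -⅛ (K = -¾ + (⅛)*5 = -¾ + 5/8 = -⅛ ≈ -0.12500)
T(F) = F/2 (T(F) = -(-1)*F/2 = F/2)
r(N) = 2*N
r(T(E*(0 + K))) - 1*(-49035) = 2*((0*(0 - ⅛))/2) - 1*(-49035) = 2*((0*(-⅛))/2) + 49035 = 2*((½)*0) + 49035 = 2*0 + 49035 = 0 + 49035 = 49035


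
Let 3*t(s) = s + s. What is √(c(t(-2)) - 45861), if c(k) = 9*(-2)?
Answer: I*√45879 ≈ 214.19*I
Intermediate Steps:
t(s) = 2*s/3 (t(s) = (s + s)/3 = (2*s)/3 = 2*s/3)
c(k) = -18
√(c(t(-2)) - 45861) = √(-18 - 45861) = √(-45879) = I*√45879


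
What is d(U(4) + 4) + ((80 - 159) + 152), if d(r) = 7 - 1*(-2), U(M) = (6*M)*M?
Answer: 82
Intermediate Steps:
U(M) = 6*M²
d(r) = 9 (d(r) = 7 + 2 = 9)
d(U(4) + 4) + ((80 - 159) + 152) = 9 + ((80 - 159) + 152) = 9 + (-79 + 152) = 9 + 73 = 82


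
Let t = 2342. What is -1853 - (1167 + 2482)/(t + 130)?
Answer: -4584265/2472 ≈ -1854.5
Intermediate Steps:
-1853 - (1167 + 2482)/(t + 130) = -1853 - (1167 + 2482)/(2342 + 130) = -1853 - 3649/2472 = -4584265/2472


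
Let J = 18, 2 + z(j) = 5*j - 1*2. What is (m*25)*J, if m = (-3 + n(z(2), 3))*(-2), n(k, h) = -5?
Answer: 7200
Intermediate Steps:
z(j) = -4 + 5*j (z(j) = -2 + (5*j - 1*2) = -2 + (5*j - 2) = -2 + (-2 + 5*j) = -4 + 5*j)
m = 16 (m = (-3 - 5)*(-2) = -8*(-2) = 16)
(m*25)*J = (16*25)*18 = 400*18 = 7200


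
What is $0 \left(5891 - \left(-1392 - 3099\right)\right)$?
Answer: $0$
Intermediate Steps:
$0 \left(5891 - \left(-1392 - 3099\right)\right) = 0 \left(5891 - -4491\right) = 0 \left(5891 + 4491\right) = 0 \cdot 10382 = 0$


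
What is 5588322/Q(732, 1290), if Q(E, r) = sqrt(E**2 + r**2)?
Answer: 931387*sqrt(61109)/61109 ≈ 3767.7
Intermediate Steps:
5588322/Q(732, 1290) = 5588322/(sqrt(732**2 + 1290**2)) = 5588322/(sqrt(535824 + 1664100)) = 5588322/(sqrt(2199924)) = 5588322/((6*sqrt(61109))) = 5588322*(sqrt(61109)/366654) = 931387*sqrt(61109)/61109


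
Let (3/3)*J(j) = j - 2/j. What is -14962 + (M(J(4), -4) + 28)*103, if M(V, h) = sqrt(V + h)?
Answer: -12078 + 103*I*sqrt(2)/2 ≈ -12078.0 + 72.832*I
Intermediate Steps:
J(j) = j - 2/j
-14962 + (M(J(4), -4) + 28)*103 = -14962 + (sqrt((4 - 2/4) - 4) + 28)*103 = -14962 + (sqrt((4 - 2*1/4) - 4) + 28)*103 = -14962 + (sqrt((4 - 1/2) - 4) + 28)*103 = -14962 + (sqrt(7/2 - 4) + 28)*103 = -14962 + (sqrt(-1/2) + 28)*103 = -14962 + (I*sqrt(2)/2 + 28)*103 = -14962 + (28 + I*sqrt(2)/2)*103 = -14962 + (2884 + 103*I*sqrt(2)/2) = -12078 + 103*I*sqrt(2)/2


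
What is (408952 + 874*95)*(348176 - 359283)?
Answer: -5464444074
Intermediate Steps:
(408952 + 874*95)*(348176 - 359283) = (408952 + 83030)*(-11107) = 491982*(-11107) = -5464444074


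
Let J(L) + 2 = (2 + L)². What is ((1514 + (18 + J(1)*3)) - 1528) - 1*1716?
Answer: -1691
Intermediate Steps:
J(L) = -2 + (2 + L)²
((1514 + (18 + J(1)*3)) - 1528) - 1*1716 = ((1514 + (18 + (-2 + (2 + 1)²)*3)) - 1528) - 1*1716 = ((1514 + (18 + (-2 + 3²)*3)) - 1528) - 1716 = ((1514 + (18 + (-2 + 9)*3)) - 1528) - 1716 = ((1514 + (18 + 7*3)) - 1528) - 1716 = ((1514 + (18 + 21)) - 1528) - 1716 = ((1514 + 39) - 1528) - 1716 = (1553 - 1528) - 1716 = 25 - 1716 = -1691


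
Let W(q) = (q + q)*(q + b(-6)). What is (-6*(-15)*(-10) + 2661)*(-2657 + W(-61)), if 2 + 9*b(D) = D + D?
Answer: 26281751/3 ≈ 8.7606e+6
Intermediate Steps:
b(D) = -2/9 + 2*D/9 (b(D) = -2/9 + (D + D)/9 = -2/9 + (2*D)/9 = -2/9 + 2*D/9)
W(q) = 2*q*(-14/9 + q) (W(q) = (q + q)*(q + (-2/9 + (2/9)*(-6))) = (2*q)*(q + (-2/9 - 4/3)) = (2*q)*(q - 14/9) = (2*q)*(-14/9 + q) = 2*q*(-14/9 + q))
(-6*(-15)*(-10) + 2661)*(-2657 + W(-61)) = (-6*(-15)*(-10) + 2661)*(-2657 + (2/9)*(-61)*(-14 + 9*(-61))) = (90*(-10) + 2661)*(-2657 + (2/9)*(-61)*(-14 - 549)) = (-900 + 2661)*(-2657 + (2/9)*(-61)*(-563)) = 1761*(-2657 + 68686/9) = 1761*(44773/9) = 26281751/3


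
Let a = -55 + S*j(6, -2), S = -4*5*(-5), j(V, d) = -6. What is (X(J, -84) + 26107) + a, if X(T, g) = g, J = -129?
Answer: 25368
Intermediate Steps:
S = 100 (S = -20*(-5) = 100)
a = -655 (a = -55 + 100*(-6) = -55 - 600 = -655)
(X(J, -84) + 26107) + a = (-84 + 26107) - 655 = 26023 - 655 = 25368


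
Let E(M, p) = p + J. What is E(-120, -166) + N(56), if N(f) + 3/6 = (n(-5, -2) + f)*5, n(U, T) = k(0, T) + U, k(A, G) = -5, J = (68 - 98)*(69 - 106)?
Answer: 2347/2 ≈ 1173.5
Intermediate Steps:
J = 1110 (J = -30*(-37) = 1110)
n(U, T) = -5 + U
E(M, p) = 1110 + p (E(M, p) = p + 1110 = 1110 + p)
N(f) = -101/2 + 5*f (N(f) = -1/2 + ((-5 - 5) + f)*5 = -1/2 + (-10 + f)*5 = -1/2 + (-50 + 5*f) = -101/2 + 5*f)
E(-120, -166) + N(56) = (1110 - 166) + (-101/2 + 5*56) = 944 + (-101/2 + 280) = 944 + 459/2 = 2347/2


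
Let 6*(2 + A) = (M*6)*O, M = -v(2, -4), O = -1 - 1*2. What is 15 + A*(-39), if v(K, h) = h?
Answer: 561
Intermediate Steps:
O = -3 (O = -1 - 2 = -3)
M = 4 (M = -1*(-4) = 4)
A = -14 (A = -2 + ((4*6)*(-3))/6 = -2 + (24*(-3))/6 = -2 + (⅙)*(-72) = -2 - 12 = -14)
15 + A*(-39) = 15 - 14*(-39) = 15 + 546 = 561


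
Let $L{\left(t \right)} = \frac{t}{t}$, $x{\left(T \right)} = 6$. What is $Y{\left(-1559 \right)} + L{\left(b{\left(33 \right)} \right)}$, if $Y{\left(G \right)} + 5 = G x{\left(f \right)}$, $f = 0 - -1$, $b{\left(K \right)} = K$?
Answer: $-9358$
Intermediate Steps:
$f = 1$ ($f = 0 + 1 = 1$)
$Y{\left(G \right)} = -5 + 6 G$ ($Y{\left(G \right)} = -5 + G 6 = -5 + 6 G$)
$L{\left(t \right)} = 1$
$Y{\left(-1559 \right)} + L{\left(b{\left(33 \right)} \right)} = \left(-5 + 6 \left(-1559\right)\right) + 1 = \left(-5 - 9354\right) + 1 = -9359 + 1 = -9358$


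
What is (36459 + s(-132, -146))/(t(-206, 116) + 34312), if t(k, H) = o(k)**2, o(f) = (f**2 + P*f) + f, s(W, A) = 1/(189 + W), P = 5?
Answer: 519541/24189008946 ≈ 2.1478e-5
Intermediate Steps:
o(f) = f**2 + 6*f (o(f) = (f**2 + 5*f) + f = f**2 + 6*f)
t(k, H) = k**2*(6 + k)**2 (t(k, H) = (k*(6 + k))**2 = k**2*(6 + k)**2)
(36459 + s(-132, -146))/(t(-206, 116) + 34312) = (36459 + 1/(189 - 132))/((-206)**2*(6 - 206)**2 + 34312) = (36459 + 1/57)/(42436*(-200)**2 + 34312) = (36459 + 1/57)/(42436*40000 + 34312) = 2078164/(57*(1697440000 + 34312)) = (2078164/57)/1697474312 = (2078164/57)*(1/1697474312) = 519541/24189008946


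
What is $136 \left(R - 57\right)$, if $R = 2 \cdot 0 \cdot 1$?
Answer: $-7752$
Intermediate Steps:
$R = 0$ ($R = 0 \cdot 1 = 0$)
$136 \left(R - 57\right) = 136 \left(0 - 57\right) = 136 \left(-57\right) = -7752$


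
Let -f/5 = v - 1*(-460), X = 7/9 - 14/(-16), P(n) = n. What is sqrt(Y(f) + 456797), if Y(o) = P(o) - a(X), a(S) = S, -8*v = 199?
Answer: sqrt(16366310)/6 ≈ 674.25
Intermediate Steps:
X = 119/72 (X = 7*(1/9) - 14*(-1/16) = 7/9 + 7/8 = 119/72 ≈ 1.6528)
v = -199/8 (v = -1/8*199 = -199/8 ≈ -24.875)
f = -17405/8 (f = -5*(-199/8 - 1*(-460)) = -5*(-199/8 + 460) = -5*3481/8 = -17405/8 ≈ -2175.6)
Y(o) = -119/72 + o (Y(o) = o - 1*119/72 = o - 119/72 = -119/72 + o)
sqrt(Y(f) + 456797) = sqrt((-119/72 - 17405/8) + 456797) = sqrt(-39191/18 + 456797) = sqrt(8183155/18) = sqrt(16366310)/6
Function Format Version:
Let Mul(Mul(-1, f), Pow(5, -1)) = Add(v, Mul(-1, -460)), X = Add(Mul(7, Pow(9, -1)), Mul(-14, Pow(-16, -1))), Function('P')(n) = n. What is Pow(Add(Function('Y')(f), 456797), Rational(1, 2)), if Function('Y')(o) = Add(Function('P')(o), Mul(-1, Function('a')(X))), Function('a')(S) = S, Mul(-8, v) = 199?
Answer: Mul(Rational(1, 6), Pow(16366310, Rational(1, 2))) ≈ 674.25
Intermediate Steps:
X = Rational(119, 72) (X = Add(Mul(7, Rational(1, 9)), Mul(-14, Rational(-1, 16))) = Add(Rational(7, 9), Rational(7, 8)) = Rational(119, 72) ≈ 1.6528)
v = Rational(-199, 8) (v = Mul(Rational(-1, 8), 199) = Rational(-199, 8) ≈ -24.875)
f = Rational(-17405, 8) (f = Mul(-5, Add(Rational(-199, 8), Mul(-1, -460))) = Mul(-5, Add(Rational(-199, 8), 460)) = Mul(-5, Rational(3481, 8)) = Rational(-17405, 8) ≈ -2175.6)
Function('Y')(o) = Add(Rational(-119, 72), o) (Function('Y')(o) = Add(o, Mul(-1, Rational(119, 72))) = Add(o, Rational(-119, 72)) = Add(Rational(-119, 72), o))
Pow(Add(Function('Y')(f), 456797), Rational(1, 2)) = Pow(Add(Add(Rational(-119, 72), Rational(-17405, 8)), 456797), Rational(1, 2)) = Pow(Add(Rational(-39191, 18), 456797), Rational(1, 2)) = Pow(Rational(8183155, 18), Rational(1, 2)) = Mul(Rational(1, 6), Pow(16366310, Rational(1, 2)))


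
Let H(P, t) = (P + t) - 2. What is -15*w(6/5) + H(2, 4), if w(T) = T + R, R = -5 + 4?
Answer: 1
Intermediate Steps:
H(P, t) = -2 + P + t
R = -1
w(T) = -1 + T (w(T) = T - 1 = -1 + T)
-15*w(6/5) + H(2, 4) = -15*(-1 + 6/5) + (-2 + 2 + 4) = -15*(-1 + 6*(⅕)) + 4 = -15*(-1 + 6/5) + 4 = -15*⅕ + 4 = -3 + 4 = 1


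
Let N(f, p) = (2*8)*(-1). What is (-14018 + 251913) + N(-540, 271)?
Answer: 237879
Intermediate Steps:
N(f, p) = -16 (N(f, p) = 16*(-1) = -16)
(-14018 + 251913) + N(-540, 271) = (-14018 + 251913) - 16 = 237895 - 16 = 237879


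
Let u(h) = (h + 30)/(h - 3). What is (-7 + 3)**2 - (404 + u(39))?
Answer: -4679/12 ≈ -389.92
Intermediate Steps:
u(h) = (30 + h)/(-3 + h)
(-7 + 3)**2 - (404 + u(39)) = (-7 + 3)**2 - (404 + (30 + 39)/(-3 + 39)) = (-4)**2 - (404 + 69/36) = 16 - (404 + (1/36)*69) = 16 - (404 + 23/12) = 16 - 1*4871/12 = 16 - 4871/12 = -4679/12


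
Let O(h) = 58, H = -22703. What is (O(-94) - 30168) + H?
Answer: -52813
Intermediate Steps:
(O(-94) - 30168) + H = (58 - 30168) - 22703 = -30110 - 22703 = -52813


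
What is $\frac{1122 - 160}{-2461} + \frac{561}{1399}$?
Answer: $\frac{34783}{3442939} \approx 0.010103$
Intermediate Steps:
$\frac{1122 - 160}{-2461} + \frac{561}{1399} = 962 \left(- \frac{1}{2461}\right) + 561 \cdot \frac{1}{1399} = - \frac{962}{2461} + \frac{561}{1399} = \frac{34783}{3442939}$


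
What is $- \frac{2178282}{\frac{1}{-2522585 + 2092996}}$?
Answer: $935765986098$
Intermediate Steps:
$- \frac{2178282}{\frac{1}{-2522585 + 2092996}} = - \frac{2178282}{\frac{1}{-429589}} = - \frac{2178282}{- \frac{1}{429589}} = \left(-2178282\right) \left(-429589\right) = 935765986098$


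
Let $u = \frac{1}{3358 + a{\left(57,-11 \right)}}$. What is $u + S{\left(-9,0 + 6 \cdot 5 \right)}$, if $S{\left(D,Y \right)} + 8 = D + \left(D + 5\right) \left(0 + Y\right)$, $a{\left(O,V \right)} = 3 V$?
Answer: $- \frac{455524}{3325} \approx -137.0$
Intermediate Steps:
$S{\left(D,Y \right)} = -8 + D + Y \left(5 + D\right)$ ($S{\left(D,Y \right)} = -8 + \left(D + \left(D + 5\right) \left(0 + Y\right)\right) = -8 + \left(D + \left(5 + D\right) Y\right) = -8 + \left(D + Y \left(5 + D\right)\right) = -8 + D + Y \left(5 + D\right)$)
$u = \frac{1}{3325}$ ($u = \frac{1}{3358 + 3 \left(-11\right)} = \frac{1}{3358 - 33} = \frac{1}{3325} \approx 0.00030075$)
$u + S{\left(-9,0 + 6 \cdot 5 \right)} = \frac{1}{3325} - \left(17 + 4 \left(0 + 6 \cdot 5\right)\right) = \frac{1}{3325} - \left(17 + 4 \left(0 + 30\right)\right) = \frac{1}{3325} - 137 = - \frac{455524}{3325}$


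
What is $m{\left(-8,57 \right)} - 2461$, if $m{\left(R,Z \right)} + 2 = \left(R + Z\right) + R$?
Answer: $-2422$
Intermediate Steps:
$m{\left(R,Z \right)} = -2 + Z + 2 R$ ($m{\left(R,Z \right)} = -2 + \left(\left(R + Z\right) + R\right) = -2 + \left(Z + 2 R\right) = -2 + Z + 2 R$)
$m{\left(-8,57 \right)} - 2461 = \left(-2 + 57 + 2 \left(-8\right)\right) - 2461 = \left(-2 + 57 - 16\right) - 2461 = 39 - 2461 = -2422$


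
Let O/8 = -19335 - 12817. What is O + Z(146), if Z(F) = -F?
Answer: -257362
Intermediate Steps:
O = -257216 (O = 8*(-19335 - 12817) = 8*(-32152) = -257216)
O + Z(146) = -257216 - 1*146 = -257216 - 146 = -257362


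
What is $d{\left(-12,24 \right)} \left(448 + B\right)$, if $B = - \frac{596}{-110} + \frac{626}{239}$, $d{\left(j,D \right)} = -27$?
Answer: $- \frac{161854524}{13145} \approx -12313.0$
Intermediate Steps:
$B = \frac{105652}{13145}$ ($B = \left(-596\right) \left(- \frac{1}{110}\right) + 626 \cdot \frac{1}{239} = \frac{298}{55} + \frac{626}{239} = \frac{105652}{13145} \approx 8.0374$)
$d{\left(-12,24 \right)} \left(448 + B\right) = - 27 \left(448 + \frac{105652}{13145}\right) = \left(-27\right) \frac{5994612}{13145} = - \frac{161854524}{13145}$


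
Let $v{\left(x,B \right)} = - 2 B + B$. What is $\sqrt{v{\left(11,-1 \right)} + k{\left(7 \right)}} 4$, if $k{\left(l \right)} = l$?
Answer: $8 \sqrt{2} \approx 11.314$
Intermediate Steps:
$v{\left(x,B \right)} = - B$
$\sqrt{v{\left(11,-1 \right)} + k{\left(7 \right)}} 4 = \sqrt{\left(-1\right) \left(-1\right) + 7} \cdot 4 = \sqrt{1 + 7} \cdot 4 = \sqrt{8} \cdot 4 = 2 \sqrt{2} \cdot 4 = 8 \sqrt{2}$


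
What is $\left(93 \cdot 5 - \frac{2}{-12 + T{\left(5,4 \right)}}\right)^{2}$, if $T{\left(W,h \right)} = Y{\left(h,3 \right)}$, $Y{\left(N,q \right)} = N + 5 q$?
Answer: $\frac{10582009}{49} \approx 2.1596 \cdot 10^{5}$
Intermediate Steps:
$T{\left(W,h \right)} = 15 + h$ ($T{\left(W,h \right)} = h + 5 \cdot 3 = h + 15 = 15 + h$)
$\left(93 \cdot 5 - \frac{2}{-12 + T{\left(5,4 \right)}}\right)^{2} = \left(93 \cdot 5 - \frac{2}{-12 + \left(15 + 4\right)}\right)^{2} = \left(465 - \frac{2}{-12 + 19}\right)^{2} = \left(465 - \frac{2}{7}\right)^{2} = \left(\frac{3253}{7}\right)^{2} = \frac{10582009}{49}$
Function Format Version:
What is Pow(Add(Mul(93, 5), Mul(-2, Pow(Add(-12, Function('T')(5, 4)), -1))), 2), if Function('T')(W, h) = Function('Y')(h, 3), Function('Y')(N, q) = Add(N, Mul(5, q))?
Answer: Rational(10582009, 49) ≈ 2.1596e+5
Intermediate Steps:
Function('T')(W, h) = Add(15, h) (Function('T')(W, h) = Add(h, Mul(5, 3)) = Add(h, 15) = Add(15, h))
Pow(Add(Mul(93, 5), Mul(-2, Pow(Add(-12, Function('T')(5, 4)), -1))), 2) = Pow(Add(Mul(93, 5), Mul(-2, Pow(Add(-12, Add(15, 4)), -1))), 2) = Pow(Add(465, Mul(-2, Pow(Add(-12, 19), -1))), 2) = Pow(Add(465, Mul(-2, Pow(7, -1))), 2) = Pow(Add(465, Mul(-2, Rational(1, 7))), 2) = Pow(Add(465, Rational(-2, 7)), 2) = Pow(Rational(3253, 7), 2) = Rational(10582009, 49)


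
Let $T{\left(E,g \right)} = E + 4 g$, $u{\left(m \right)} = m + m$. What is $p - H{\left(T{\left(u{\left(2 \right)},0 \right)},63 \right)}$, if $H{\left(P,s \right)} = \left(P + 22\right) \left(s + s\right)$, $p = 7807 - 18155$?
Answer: $-13624$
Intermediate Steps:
$p = -10348$
$u{\left(m \right)} = 2 m$
$H{\left(P,s \right)} = 2 s \left(22 + P\right)$ ($H{\left(P,s \right)} = \left(22 + P\right) 2 s = 2 s \left(22 + P\right)$)
$p - H{\left(T{\left(u{\left(2 \right)},0 \right)},63 \right)} = -10348 - 2 \cdot 63 \left(22 + \left(2 \cdot 2 + 4 \cdot 0\right)\right) = -10348 - 2 \cdot 63 \left(22 + \left(4 + 0\right)\right) = -10348 - 2 \cdot 63 \left(22 + 4\right) = -10348 - 2 \cdot 63 \cdot 26 = -10348 - 3276 = -13624$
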